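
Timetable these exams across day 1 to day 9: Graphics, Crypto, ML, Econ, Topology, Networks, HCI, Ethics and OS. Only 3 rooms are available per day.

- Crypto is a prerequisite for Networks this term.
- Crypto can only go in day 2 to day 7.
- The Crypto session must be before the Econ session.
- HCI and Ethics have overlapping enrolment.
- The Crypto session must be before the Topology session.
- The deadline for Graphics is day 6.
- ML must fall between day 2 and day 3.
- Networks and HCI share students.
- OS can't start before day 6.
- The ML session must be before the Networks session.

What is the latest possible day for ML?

day 3

ML is available from day 2; ML's own window allows nothing later than day 3.
ML at day 3 is achievable: Econ -> day 3, HCI -> day 1, Topology -> day 3, ML -> day 3, OS -> day 6, Networks -> day 4, Ethics -> day 2, Crypto -> day 2, Graphics -> day 1.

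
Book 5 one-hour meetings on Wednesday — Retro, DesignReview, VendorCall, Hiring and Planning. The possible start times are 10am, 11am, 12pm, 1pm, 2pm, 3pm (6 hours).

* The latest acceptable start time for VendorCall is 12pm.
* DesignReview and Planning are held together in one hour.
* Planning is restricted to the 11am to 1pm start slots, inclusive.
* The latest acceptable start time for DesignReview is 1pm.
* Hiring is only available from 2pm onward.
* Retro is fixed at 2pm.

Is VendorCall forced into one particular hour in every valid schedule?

VendorCall can be 10am (e.g. Planning -> 11am, Hiring -> 2pm, DesignReview -> 11am, Retro -> 2pm, VendorCall -> 10am) or 11am (e.g. DesignReview -> 11am, Hiring -> 2pm, VendorCall -> 11am, Planning -> 11am, Retro -> 2pm).

No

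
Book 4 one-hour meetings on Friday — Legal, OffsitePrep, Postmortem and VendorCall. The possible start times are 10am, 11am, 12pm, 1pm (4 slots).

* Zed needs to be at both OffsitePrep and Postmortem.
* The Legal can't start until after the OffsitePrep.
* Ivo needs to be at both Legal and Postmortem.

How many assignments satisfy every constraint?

48

Splitting on Legal: it can be 11am (8), 12pm (16), 1pm (24). Listing each branch's schedules as (OffsitePrep, Postmortem, VendorCall):
Legal=11am: (10am,12pm,10am) (10am,12pm,11am) (10am,12pm,12pm) (10am,12pm,1pm) (10am,1pm,10am) (10am,1pm,11am) (10am,1pm,12pm) (10am,1pm,1pm) — 8.
Legal=12pm: (10am,11am,10am) (10am,11am,11am) (10am,11am,12pm) (10am,11am,1pm) (10am,1pm,10am) (10am,1pm,11am) (10am,1pm,12pm) (10am,1pm,1pm) (11am,10am,10am) (11am,10am,11am) (11am,10am,12pm) (11am,10am,1pm) (11am,1pm,10am) (11am,1pm,11am) (11am,1pm,12pm) (11am,1pm,1pm) — 16.
Legal=1pm: (10am,11am,10am) (10am,11am,11am) (10am,11am,12pm) (10am,11am,1pm) (10am,12pm,10am) (10am,12pm,11am) (10am,12pm,12pm) (10am,12pm,1pm) (11am,10am,10am) (11am,10am,11am) (11am,10am,12pm) (11am,10am,1pm) (11am,12pm,10am) (11am,12pm,11am) (11am,12pm,12pm) (11am,12pm,1pm) (12pm,10am,10am) (12pm,10am,11am) (12pm,10am,12pm) (12pm,10am,1pm) (12pm,11am,10am) (12pm,11am,11am) (12pm,11am,12pm) (12pm,11am,1pm) — 24.
Summing: 8 + 16 + 24 = 48.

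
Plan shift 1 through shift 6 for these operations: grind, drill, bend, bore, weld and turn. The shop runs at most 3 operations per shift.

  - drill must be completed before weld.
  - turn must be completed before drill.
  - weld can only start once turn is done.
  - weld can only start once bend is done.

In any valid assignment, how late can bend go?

shift 5

Downstream work caps bend at shift 5.
bend at shift 5 is achievable: bend=shift 5, weld=shift 6, turn=shift 1, bore=shift 1, drill=shift 2, grind=shift 1.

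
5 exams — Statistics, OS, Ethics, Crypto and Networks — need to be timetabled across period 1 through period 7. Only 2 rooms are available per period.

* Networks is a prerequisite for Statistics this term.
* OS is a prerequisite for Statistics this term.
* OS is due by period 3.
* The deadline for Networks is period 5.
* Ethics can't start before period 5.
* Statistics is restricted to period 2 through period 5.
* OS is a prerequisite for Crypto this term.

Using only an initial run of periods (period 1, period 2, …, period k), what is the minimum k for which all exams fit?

5

The precedence chain requires at least 2 distinct periods.
With at most 2 per period and 5 exams, at least 3 periods are needed.
Ethics can't be placed before period 5, so the schedule must run through at least period 5.
5 works (last occupied period: period 5): for example OS=period 1; Statistics=period 2; Crypto=period 2; Ethics=period 5; Networks=period 1.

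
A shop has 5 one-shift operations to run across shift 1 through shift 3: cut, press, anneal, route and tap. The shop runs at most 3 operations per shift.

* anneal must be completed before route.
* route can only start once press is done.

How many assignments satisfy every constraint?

Splitting on cut: it can be shift 1 (13), shift 2 (14), shift 3 (15). Listing each branch's schedules as (press, anneal, route, tap) by shift number:
cut=shift 1: (1,1,2,2) (1,1,2,3) (1,1,3,2) (1,1,3,3) (1,2,3,1) (1,2,3,2) (1,2,3,3) (2,1,3,1) (2,1,3,2) (2,1,3,3) (2,2,3,1) (2,2,3,2) (2,2,3,3) — 13.
cut=shift 2: (1,1,2,1) (1,1,2,2) (1,1,2,3) (1,1,3,1) (1,1,3,2) (1,1,3,3) (1,2,3,1) (1,2,3,2) (1,2,3,3) (2,1,3,1) (2,1,3,2) (2,1,3,3) (2,2,3,1) (2,2,3,3) — 14.
cut=shift 3: (1,1,2,1) (1,1,2,2) (1,1,2,3) (1,1,3,1) (1,1,3,2) (1,1,3,3) (1,2,3,1) (1,2,3,2) (1,2,3,3) (2,1,3,1) (2,1,3,2) (2,1,3,3) (2,2,3,1) (2,2,3,2) (2,2,3,3) — 15.
Summing: 13 + 14 + 15 = 42.

42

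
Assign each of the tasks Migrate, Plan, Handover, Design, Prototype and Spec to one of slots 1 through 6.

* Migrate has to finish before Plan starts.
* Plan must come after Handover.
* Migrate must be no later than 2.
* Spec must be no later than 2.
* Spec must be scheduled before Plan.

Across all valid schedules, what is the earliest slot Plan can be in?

2

Precedence pushes Plan to at least 2.
Plan at 2 is achievable: Migrate=1; Plan=2; Handover=1; Spec=1; Prototype=1; Design=1.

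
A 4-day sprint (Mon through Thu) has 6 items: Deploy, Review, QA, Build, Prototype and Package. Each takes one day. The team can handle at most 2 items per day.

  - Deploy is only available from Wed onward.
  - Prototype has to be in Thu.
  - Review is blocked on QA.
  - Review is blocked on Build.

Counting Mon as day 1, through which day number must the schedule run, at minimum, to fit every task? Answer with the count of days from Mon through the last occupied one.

The precedence chain requires at least 2 distinct days.
With at most 2 per day and 6 tasks, at least 3 days are needed.
Prototype can't be placed before Thu — that is day 4 counting from Mon — so the schedule must run through at least 4 days.
4 works (last occupied day: Thu): for example Prototype in Thu; Deploy in Wed; Review in Tue; Package in Tue; Build in Mon; QA in Mon.

4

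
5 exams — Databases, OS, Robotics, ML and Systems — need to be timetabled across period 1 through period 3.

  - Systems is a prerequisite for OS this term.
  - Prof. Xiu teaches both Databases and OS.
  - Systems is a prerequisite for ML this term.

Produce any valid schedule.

OS in period 2, Systems in period 1, Databases in period 1, Robotics in period 1, ML in period 2

Checking: Systems(period 1) before OS(period 2); Systems(period 1) before ML(period 2); Databases(period 1) != OS(period 2).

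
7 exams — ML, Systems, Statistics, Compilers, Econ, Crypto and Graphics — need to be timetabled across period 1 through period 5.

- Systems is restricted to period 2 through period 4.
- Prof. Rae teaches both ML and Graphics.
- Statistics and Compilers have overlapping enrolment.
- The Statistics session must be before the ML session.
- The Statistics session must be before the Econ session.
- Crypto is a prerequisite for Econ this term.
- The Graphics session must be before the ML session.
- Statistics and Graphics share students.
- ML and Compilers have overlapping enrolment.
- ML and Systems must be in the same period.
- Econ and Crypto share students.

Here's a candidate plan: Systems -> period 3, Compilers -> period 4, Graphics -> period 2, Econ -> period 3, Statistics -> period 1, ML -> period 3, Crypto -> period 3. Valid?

ML and Systems must be in the same period — holds.
Statistics and Compilers have overlapping enrolment — holds.
The Statistics session must be before the Econ session — holds.
The Graphics session must be before the ML session — holds.
ML and Compilers have overlapping enrolment — holds.
Prof. Rae teaches both ML and Graphics — holds.
Econ and Crypto share students — violated.
The Statistics session must be before the ML session — holds.
Statistics and Graphics share students — holds.
Systems is restricted to period 2 through period 4 — holds.
Crypto is a prerequisite for Econ this term — violated.

No — it violates: Econ and Crypto share students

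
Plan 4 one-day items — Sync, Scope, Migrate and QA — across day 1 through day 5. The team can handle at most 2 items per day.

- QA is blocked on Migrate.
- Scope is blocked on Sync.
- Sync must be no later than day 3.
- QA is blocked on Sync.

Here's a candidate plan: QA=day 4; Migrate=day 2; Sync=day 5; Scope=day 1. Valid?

QA is blocked on Sync — violated.
Sync must be no later than day 3 — violated.
QA is blocked on Migrate — holds.
Scope is blocked on Sync — violated.
The team can handle at most 2 items per day — holds.

No. Scope is blocked on Sync is not satisfied.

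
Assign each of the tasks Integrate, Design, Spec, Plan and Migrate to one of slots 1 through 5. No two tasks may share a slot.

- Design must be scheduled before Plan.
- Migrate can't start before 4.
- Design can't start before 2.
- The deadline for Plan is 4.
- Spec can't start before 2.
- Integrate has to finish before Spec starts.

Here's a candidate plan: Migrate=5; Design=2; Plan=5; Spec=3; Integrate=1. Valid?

Integrate has to finish before Spec starts — holds.
Migrate can't start before 4 — holds.
Design can't start before 2 — holds.
No two tasks may share a slot — violated.
Spec can't start before 2 — holds.
Design must be scheduled before Plan — holds.
The deadline for Plan is 4 — violated.

No. The deadline for Plan is 4 is not satisfied.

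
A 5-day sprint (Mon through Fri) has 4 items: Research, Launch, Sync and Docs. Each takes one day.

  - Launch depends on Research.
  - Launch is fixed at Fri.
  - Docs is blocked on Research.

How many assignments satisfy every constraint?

Splitting on Research: it can be Mon (20), Tue (15), Wed (10), Thu (5). Listing each branch's schedules as (Launch, Sync, Docs):
Research=Mon: (Fri,Mon,Tue) (Fri,Mon,Wed) (Fri,Mon,Thu) (Fri,Mon,Fri) (Fri,Tue,Tue) (Fri,Tue,Wed) (Fri,Tue,Thu) (Fri,Tue,Fri) (Fri,Wed,Tue) (Fri,Wed,Wed) (Fri,Wed,Thu) (Fri,Wed,Fri) (Fri,Thu,Tue) (Fri,Thu,Wed) (Fri,Thu,Thu) (Fri,Thu,Fri) (Fri,Fri,Tue) (Fri,Fri,Wed) (Fri,Fri,Thu) (Fri,Fri,Fri) — 20.
Research=Tue: (Fri,Mon,Wed) (Fri,Mon,Thu) (Fri,Mon,Fri) (Fri,Tue,Wed) (Fri,Tue,Thu) (Fri,Tue,Fri) (Fri,Wed,Wed) (Fri,Wed,Thu) (Fri,Wed,Fri) (Fri,Thu,Wed) (Fri,Thu,Thu) (Fri,Thu,Fri) (Fri,Fri,Wed) (Fri,Fri,Thu) (Fri,Fri,Fri) — 15.
Research=Wed: (Fri,Mon,Thu) (Fri,Mon,Fri) (Fri,Tue,Thu) (Fri,Tue,Fri) (Fri,Wed,Thu) (Fri,Wed,Fri) (Fri,Thu,Thu) (Fri,Thu,Fri) (Fri,Fri,Thu) (Fri,Fri,Fri) — 10.
Research=Thu: (Fri,Mon,Fri) (Fri,Tue,Fri) (Fri,Wed,Fri) (Fri,Thu,Fri) (Fri,Fri,Fri) — 5.
Summing: 20 + 15 + 10 + 5 = 50.

50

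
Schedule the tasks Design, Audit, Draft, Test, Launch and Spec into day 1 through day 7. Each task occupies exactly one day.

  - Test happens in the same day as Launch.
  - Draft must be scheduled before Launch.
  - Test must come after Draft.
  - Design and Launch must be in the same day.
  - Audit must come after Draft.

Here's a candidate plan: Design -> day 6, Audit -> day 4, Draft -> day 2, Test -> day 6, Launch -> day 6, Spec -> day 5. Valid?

Test happens in the same day as Launch — holds.
Audit must come after Draft — holds.
Design and Launch must be in the same day — holds.
Test must come after Draft — holds.
Draft must be scheduled before Launch — holds.

Valid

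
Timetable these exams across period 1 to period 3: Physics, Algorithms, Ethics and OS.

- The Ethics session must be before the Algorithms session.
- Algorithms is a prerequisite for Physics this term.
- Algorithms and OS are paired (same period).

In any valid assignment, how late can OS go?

OS must be in the same period as Algorithms, which can't be before period 2, so OS is at least period 2; OS must be in the same period as Algorithms, which can't be after period 2, so OS is at most period 2.
OS at period 2 is achievable: Physics in period 3; OS in period 2; Algorithms in period 2; Ethics in period 1.

period 2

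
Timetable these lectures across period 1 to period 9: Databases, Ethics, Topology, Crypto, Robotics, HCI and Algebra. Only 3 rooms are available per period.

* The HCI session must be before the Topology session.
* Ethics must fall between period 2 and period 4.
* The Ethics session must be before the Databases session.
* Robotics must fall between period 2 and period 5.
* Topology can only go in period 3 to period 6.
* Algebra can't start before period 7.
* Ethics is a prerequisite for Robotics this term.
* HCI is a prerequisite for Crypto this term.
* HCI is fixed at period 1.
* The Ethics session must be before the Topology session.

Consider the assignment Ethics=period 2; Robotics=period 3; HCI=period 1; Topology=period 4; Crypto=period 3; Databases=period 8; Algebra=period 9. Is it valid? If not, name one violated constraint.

The HCI session must be before the Topology session — holds.
Ethics is a prerequisite for Robotics this term — holds.
Algebra can't start before period 7 — holds.
Robotics must fall between period 2 and period 5 — holds.
The Ethics session must be before the Databases session — holds.
HCI is fixed at period 1 — holds.
HCI is a prerequisite for Crypto this term — holds.
Only 3 rooms are available per period — holds.
The Ethics session must be before the Topology session — holds.
Topology can only go in period 3 to period 6 — holds.
Ethics must fall between period 2 and period 4 — holds.

Yes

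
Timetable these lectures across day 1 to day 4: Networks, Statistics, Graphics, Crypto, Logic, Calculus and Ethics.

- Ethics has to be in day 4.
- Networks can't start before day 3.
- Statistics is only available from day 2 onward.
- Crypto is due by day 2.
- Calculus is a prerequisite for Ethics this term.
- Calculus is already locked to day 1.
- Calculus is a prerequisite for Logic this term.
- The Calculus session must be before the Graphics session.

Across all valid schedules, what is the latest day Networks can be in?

Networks is available from day 3.
Networks at day 4 is achievable: Statistics=day 2, Logic=day 2, Calculus=day 1, Graphics=day 2, Crypto=day 1, Ethics=day 4, Networks=day 4.

day 4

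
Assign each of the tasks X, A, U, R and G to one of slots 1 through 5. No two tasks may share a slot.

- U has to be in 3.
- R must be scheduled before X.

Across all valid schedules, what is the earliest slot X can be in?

2

Precedence pushes X to at least 2.
X at 2 is achievable: U -> 3, G -> 5, R -> 1, A -> 4, X -> 2.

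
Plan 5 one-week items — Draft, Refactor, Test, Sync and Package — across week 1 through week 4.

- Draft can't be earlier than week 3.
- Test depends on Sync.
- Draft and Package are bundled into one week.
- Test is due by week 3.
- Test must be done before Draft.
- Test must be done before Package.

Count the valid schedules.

Splitting on Draft: it can be week 3 (4), week 4 (12). Listing each branch's schedules as (Refactor, Test, Sync, Package) by week number:
Draft=week 3: (1,2,1,3) (2,2,1,3) (3,2,1,3) (4,2,1,3) — 4.
Draft=week 4: (1,2,1,4) (1,3,1,4) (1,3,2,4) (2,2,1,4) (2,3,1,4) (2,3,2,4) (3,2,1,4) (3,3,1,4) (3,3,2,4) (4,2,1,4) (4,3,1,4) (4,3,2,4) — 12.
Summing: 4 + 12 = 16.

16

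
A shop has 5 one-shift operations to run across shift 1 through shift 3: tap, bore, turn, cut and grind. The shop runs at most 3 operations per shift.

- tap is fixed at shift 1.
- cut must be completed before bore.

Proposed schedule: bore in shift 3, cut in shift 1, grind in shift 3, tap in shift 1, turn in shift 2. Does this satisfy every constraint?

Yes

tap is fixed at shift 1 — holds.
cut must be completed before bore — holds.
The shop runs at most 3 operations per shift — holds.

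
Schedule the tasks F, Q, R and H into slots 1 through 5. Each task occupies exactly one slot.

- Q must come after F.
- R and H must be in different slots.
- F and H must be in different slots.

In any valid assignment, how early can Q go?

Precedence pushes Q to at least 2.
Q at 2 is achievable: Q in 2; F in 1; R in 1; H in 2.

2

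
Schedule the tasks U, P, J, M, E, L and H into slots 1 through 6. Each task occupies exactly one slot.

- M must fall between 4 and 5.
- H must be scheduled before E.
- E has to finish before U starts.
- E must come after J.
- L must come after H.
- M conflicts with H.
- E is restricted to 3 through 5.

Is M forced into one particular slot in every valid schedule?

M can be 4 (e.g. U -> 4; L -> 2; E -> 3; P -> 1; J -> 1; M -> 4; H -> 1) or 5 (e.g. H in 1; P in 1; E in 3; L in 2; M in 5; U in 4; J in 1).

No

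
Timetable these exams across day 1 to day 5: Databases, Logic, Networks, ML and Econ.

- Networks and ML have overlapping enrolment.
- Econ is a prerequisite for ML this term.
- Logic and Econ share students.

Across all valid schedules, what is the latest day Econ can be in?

Downstream work caps Econ at day 4.
Econ at day 4 is achievable: Econ -> day 4, Databases -> day 1, Logic -> day 1, Networks -> day 1, ML -> day 5.

day 4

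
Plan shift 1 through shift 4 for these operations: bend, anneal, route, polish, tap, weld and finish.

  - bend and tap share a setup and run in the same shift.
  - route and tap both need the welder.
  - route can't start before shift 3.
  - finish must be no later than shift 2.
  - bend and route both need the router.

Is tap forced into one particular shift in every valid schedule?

tap can be shift 1 (e.g. polish=shift 1, tap=shift 1, finish=shift 1, anneal=shift 1, weld=shift 1, bend=shift 1, route=shift 3) or shift 2 (e.g. route in shift 3, bend in shift 2, polish in shift 1, weld in shift 1, finish in shift 1, anneal in shift 1, tap in shift 2).

No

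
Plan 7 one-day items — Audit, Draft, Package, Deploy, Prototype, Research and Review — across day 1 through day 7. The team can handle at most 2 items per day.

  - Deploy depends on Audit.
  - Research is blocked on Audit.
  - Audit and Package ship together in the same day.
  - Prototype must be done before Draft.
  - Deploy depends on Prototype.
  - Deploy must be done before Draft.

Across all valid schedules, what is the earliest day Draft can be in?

Precedence pushes Draft to at least day 3.
Draft at day 4 is achievable: Draft -> day 4, Research -> day 2, Prototype -> day 2, Package -> day 1, Review -> day 3, Deploy -> day 3, Audit -> day 1.
Nothing earlier works — the capacity limit rule out every day before day 4.

day 4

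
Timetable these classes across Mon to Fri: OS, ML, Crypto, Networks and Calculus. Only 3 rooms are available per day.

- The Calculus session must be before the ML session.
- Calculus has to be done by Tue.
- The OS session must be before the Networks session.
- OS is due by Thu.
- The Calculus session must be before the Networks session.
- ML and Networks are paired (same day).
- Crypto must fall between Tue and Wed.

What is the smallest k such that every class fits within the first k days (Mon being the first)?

The precedence chain requires at least 2 distinct days.
With at most 3 per day and 5 classes, at least 2 days are needed.
2 works (last occupied day: Tue): for example Calculus -> Mon, Networks -> Tue, Crypto -> Tue, OS -> Mon, ML -> Tue.

2 days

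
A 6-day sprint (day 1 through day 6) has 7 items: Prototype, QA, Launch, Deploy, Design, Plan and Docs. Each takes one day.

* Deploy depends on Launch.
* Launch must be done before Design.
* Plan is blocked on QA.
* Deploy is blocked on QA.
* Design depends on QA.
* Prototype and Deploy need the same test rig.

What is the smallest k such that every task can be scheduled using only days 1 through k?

2 days

The precedence chain requires at least 2 distinct days.
2 works (last occupied day: day 2): for example Design in day 2, Deploy in day 2, Prototype in day 1, Launch in day 1, Docs in day 1, QA in day 1, Plan in day 2.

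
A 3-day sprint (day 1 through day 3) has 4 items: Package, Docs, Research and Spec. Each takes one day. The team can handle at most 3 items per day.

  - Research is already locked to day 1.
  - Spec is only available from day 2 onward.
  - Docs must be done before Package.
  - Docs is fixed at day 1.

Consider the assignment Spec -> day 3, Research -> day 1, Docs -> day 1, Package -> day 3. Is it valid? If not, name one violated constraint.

Docs must be done before Package — holds.
The team can handle at most 3 items per day — holds.
Docs is fixed at day 1 — holds.
Research is already locked to day 1 — holds.
Spec is only available from day 2 onward — holds.

Yes, all constraints hold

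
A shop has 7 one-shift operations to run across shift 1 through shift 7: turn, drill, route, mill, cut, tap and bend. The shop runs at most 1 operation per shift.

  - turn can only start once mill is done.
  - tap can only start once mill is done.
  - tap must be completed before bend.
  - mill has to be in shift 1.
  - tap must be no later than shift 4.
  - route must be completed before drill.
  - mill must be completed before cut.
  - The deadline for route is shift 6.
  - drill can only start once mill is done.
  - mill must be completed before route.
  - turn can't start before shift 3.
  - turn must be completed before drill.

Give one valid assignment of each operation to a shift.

cut -> shift 6, drill -> shift 5, turn -> shift 3, bend -> shift 7, tap -> shift 2, route -> shift 4, mill -> shift 1

Checking: mill(shift 1) before turn(shift 3); mill(shift 1) before tap(shift 2); turn(shift 3) before drill(shift 5); tap(shift 2) before bend(shift 7); route(shift 4) before drill(shift 5); mill(shift 1) before route(shift 4); mill(shift 1) before cut(shift 6); mill(shift 1) before drill(shift 5); route=shift 4 in [shift 1,shift 6]; mill=shift 1 in [shift 1,shift 1]; turn=shift 3 in [shift 3,shift 7]; tap=shift 2 in [shift 1,shift 4]; max 1 per shift (cap 1).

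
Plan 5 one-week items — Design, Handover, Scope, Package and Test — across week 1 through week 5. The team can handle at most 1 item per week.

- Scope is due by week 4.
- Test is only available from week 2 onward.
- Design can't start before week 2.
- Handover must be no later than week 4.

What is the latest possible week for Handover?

week 4

Handover's own window allows nothing later than week 4.
Handover at week 4 is achievable: Handover in week 4; Design in week 2; Test in week 3; Scope in week 1; Package in week 5.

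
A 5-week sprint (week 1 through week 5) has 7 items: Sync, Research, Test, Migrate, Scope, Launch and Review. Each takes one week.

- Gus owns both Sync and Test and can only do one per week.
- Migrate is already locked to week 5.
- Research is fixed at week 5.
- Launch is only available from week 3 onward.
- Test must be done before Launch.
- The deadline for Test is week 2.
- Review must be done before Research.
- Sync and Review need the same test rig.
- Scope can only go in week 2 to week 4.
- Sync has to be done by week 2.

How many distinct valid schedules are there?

Splitting on Sync: it can be week 1 (27), week 2 (27). Listing each branch's schedules as (Research, Test, Migrate, Scope, Launch, Review) by week number:
Sync=week 1: (5,2,5,2,3,2) (5,2,5,2,3,3) (5,2,5,2,3,4) (5,2,5,2,4,2) (5,2,5,2,4,3) (5,2,5,2,4,4) (5,2,5,2,5,2) (5,2,5,2,5,3) (5,2,5,2,5,4) (5,2,5,3,3,2) (5,2,5,3,3,3) (5,2,5,3,3,4) (5,2,5,3,4,2) (5,2,5,3,4,3) (5,2,5,3,4,4) (5,2,5,3,5,2) (5,2,5,3,5,3) (5,2,5,3,5,4) (5,2,5,4,3,2) (5,2,5,4,3,3) (5,2,5,4,3,4) (5,2,5,4,4,2) (5,2,5,4,4,3) (5,2,5,4,4,4) (5,2,5,4,5,2) (5,2,5,4,5,3) (5,2,5,4,5,4) — 27.
Sync=week 2: (5,1,5,2,3,1) (5,1,5,2,3,3) (5,1,5,2,3,4) (5,1,5,2,4,1) (5,1,5,2,4,3) (5,1,5,2,4,4) (5,1,5,2,5,1) (5,1,5,2,5,3) (5,1,5,2,5,4) (5,1,5,3,3,1) (5,1,5,3,3,3) (5,1,5,3,3,4) (5,1,5,3,4,1) (5,1,5,3,4,3) (5,1,5,3,4,4) (5,1,5,3,5,1) (5,1,5,3,5,3) (5,1,5,3,5,4) (5,1,5,4,3,1) (5,1,5,4,3,3) (5,1,5,4,3,4) (5,1,5,4,4,1) (5,1,5,4,4,3) (5,1,5,4,4,4) (5,1,5,4,5,1) (5,1,5,4,5,3) (5,1,5,4,5,4) — 27.
Summing: 27 + 27 = 54.

54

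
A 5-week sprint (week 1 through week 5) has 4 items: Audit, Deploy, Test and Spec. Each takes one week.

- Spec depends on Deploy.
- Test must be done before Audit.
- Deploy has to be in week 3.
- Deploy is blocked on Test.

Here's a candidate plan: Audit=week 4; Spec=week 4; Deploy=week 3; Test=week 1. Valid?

Yes, all constraints hold

Test must be done before Audit — holds.
Deploy has to be in week 3 — holds.
Deploy is blocked on Test — holds.
Spec depends on Deploy — holds.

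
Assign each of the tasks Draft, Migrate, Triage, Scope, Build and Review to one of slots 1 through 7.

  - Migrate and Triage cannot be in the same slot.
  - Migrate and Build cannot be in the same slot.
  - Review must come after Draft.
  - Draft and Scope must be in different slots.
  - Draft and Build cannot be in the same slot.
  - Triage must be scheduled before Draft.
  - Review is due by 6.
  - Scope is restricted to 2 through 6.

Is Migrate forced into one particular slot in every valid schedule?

Migrate can be 1 (e.g. Draft in 3, Scope in 2, Review in 4, Migrate in 1, Triage in 2, Build in 2) or 2 (e.g. Migrate in 2, Draft in 3, Triage in 1, Review in 4, Scope in 2, Build in 1).

No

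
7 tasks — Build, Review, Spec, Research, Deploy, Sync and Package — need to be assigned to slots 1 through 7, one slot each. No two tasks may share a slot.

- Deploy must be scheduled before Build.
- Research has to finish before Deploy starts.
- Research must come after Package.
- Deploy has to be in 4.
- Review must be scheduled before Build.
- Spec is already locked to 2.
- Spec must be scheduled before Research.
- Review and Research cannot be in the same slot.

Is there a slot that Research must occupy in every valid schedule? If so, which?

3

Spec is fixed at 2 and must come before Research, so Research is at least 3.
Deploy is fixed at 4 and must come after Research, so Research is at most 3.
So Research must be 3.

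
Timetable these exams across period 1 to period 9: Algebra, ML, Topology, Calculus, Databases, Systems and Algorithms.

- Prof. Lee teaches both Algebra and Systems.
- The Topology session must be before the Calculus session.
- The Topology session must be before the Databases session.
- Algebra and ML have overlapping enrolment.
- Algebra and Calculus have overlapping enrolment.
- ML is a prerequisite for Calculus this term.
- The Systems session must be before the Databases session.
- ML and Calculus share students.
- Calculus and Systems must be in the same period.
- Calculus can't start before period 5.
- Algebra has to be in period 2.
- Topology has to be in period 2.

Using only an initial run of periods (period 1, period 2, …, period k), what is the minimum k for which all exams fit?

6 periods

The precedence chain requires at least 3 distinct periods.
Propagating the time windows through the other constraints, Databases can't land before period 6, so the schedule must run through at least period 6.
6 works (last occupied period: period 6): for example Systems in period 5, Databases in period 6, Calculus in period 5, ML in period 1, Topology in period 2, Algorithms in period 1, Algebra in period 2.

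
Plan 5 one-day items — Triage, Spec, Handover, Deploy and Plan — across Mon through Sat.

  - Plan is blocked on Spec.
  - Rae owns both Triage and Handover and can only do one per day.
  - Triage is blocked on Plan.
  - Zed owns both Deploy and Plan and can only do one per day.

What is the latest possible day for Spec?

Thu

Downstream work caps Spec at Thu.
Spec at Thu is achievable: Handover in Mon; Plan in Fri; Spec in Thu; Deploy in Mon; Triage in Sat.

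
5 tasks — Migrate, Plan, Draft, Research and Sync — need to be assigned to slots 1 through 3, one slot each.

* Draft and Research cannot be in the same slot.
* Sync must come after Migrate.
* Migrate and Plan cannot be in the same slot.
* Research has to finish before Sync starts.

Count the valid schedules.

20

Splitting on Migrate: it can be 1 (12), 2 (8). Listing each branch's schedules as (Plan, Draft, Research, Sync):
Migrate=1: (2,1,2,3) (2,2,1,2) (2,2,1,3) (2,3,1,2) (2,3,1,3) (2,3,2,3) (3,1,2,3) (3,2,1,2) (3,2,1,3) (3,3,1,2) (3,3,1,3) (3,3,2,3) — 12.
Migrate=2: (1,1,2,3) (1,2,1,3) (1,3,1,3) (1,3,2,3) (3,1,2,3) (3,2,1,3) (3,3,1,3) (3,3,2,3) — 8.
Summing: 12 + 8 = 20.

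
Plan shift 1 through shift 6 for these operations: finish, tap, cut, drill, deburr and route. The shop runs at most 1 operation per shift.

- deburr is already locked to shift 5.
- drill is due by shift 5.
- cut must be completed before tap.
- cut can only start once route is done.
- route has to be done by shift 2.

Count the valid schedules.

14

Splitting on finish: it can be shift 1 (2), shift 2 (2), shift 3 (3), shift 4 (3), shift 6 (4). Listing each branch's schedules as (tap, cut, drill, deburr, route) by shift number:
finish=shift 1: (6,3,4,5,2) (6,4,3,5,2) — 2.
finish=shift 2: (6,3,4,5,1) (6,4,3,5,1) — 2.
finish=shift 3: (6,2,4,5,1) (6,4,1,5,2) (6,4,2,5,1) — 3.
finish=shift 4: (6,2,3,5,1) (6,3,1,5,2) (6,3,2,5,1) — 3.
finish=shift 6: (3,2,4,5,1) (4,2,3,5,1) (4,3,1,5,2) (4,3,2,5,1) — 4.
Summing: 2 + 2 + 3 + 3 + 4 = 14.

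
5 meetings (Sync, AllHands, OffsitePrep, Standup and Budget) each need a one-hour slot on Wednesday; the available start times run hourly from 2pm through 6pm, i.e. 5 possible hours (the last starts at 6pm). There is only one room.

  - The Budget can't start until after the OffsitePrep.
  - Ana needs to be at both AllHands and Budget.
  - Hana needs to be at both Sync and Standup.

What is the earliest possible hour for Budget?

3pm

Precedence pushes Budget to at least 3pm.
Budget at 3pm is achievable: OffsitePrep -> 2pm; Budget -> 3pm; Sync -> 4pm; AllHands -> 5pm; Standup -> 6pm.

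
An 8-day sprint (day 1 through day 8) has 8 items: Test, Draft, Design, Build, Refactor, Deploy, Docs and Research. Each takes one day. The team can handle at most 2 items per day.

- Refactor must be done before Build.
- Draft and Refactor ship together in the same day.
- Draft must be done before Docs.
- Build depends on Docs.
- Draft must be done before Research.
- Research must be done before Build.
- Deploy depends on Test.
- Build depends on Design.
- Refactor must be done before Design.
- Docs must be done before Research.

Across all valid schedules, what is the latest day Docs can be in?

Precedence pushes Docs to at least day 2; downstream work caps Docs at day 6.
Docs at day 6 is achievable: Draft -> day 1; Build -> day 8; Docs -> day 6; Research -> day 7; Deploy -> day 3; Design -> day 2; Refactor -> day 1; Test -> day 2.

day 6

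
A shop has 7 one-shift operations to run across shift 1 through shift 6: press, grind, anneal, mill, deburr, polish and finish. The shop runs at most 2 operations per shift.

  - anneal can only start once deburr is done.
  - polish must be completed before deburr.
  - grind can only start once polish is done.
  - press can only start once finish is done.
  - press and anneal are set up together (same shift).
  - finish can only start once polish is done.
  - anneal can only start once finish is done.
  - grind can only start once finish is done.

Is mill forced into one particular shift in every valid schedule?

mill can be shift 1 (e.g. press in shift 4; finish in shift 2; anneal in shift 4; mill in shift 1; deburr in shift 2; grind in shift 3; polish in shift 1) or shift 2 (e.g. finish in shift 2; mill in shift 2; anneal in shift 4; press in shift 4; deburr in shift 3; grind in shift 3; polish in shift 1).

No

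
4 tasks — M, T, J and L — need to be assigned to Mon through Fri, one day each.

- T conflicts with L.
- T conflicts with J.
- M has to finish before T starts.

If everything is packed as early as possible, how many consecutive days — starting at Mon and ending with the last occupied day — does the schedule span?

2 days

The precedence chain requires at least 2 distinct days.
2 works (last occupied day: Tue): for example T -> Tue, J -> Mon, L -> Mon, M -> Mon.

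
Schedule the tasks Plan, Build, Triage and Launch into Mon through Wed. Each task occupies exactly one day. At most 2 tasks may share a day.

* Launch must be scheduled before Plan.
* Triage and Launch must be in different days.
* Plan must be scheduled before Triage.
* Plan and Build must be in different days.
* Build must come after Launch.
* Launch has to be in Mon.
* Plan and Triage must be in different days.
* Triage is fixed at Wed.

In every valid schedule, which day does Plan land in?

Tue

Launch is fixed at Mon and must come before Plan, so Plan is at least Tue.
Triage is fixed at Wed and must come after Plan, so Plan is at most Tue.
So Plan must be Tue.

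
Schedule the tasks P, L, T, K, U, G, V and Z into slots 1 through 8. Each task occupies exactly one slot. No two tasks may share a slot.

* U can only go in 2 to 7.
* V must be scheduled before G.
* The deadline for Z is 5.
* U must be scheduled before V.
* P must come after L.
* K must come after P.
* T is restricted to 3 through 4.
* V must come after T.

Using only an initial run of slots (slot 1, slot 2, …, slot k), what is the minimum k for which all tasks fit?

8 slots

The precedence chain requires at least 3 distinct slots.
With at most 1 per slot and 8 tasks, at least 8 slots are needed.
Propagating the time windows through the other constraints, G can't land before 5, so the schedule must run through at least slot 5.
8 works (last occupied slot: 8): for example K -> 7; T -> 3; U -> 2; Z -> 1; L -> 5; G -> 8; V -> 4; P -> 6.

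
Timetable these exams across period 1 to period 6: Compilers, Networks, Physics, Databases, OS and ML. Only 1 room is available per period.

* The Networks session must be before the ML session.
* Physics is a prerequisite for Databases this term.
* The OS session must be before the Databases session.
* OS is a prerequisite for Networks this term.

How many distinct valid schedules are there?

Splitting on Networks: it can be period 2 (12), period 3 (18), period 4 (16), period 5 (8). Listing each branch's schedules as (Compilers, Physics, Databases, OS, ML) by period number:
Networks=period 2: (3,4,5,1,6) (3,4,6,1,5) (3,5,6,1,4) (4,3,5,1,6) (4,3,6,1,5) (4,5,6,1,3) (5,3,4,1,6) (5,3,6,1,4) (5,4,6,1,3) (6,3,4,1,5) (6,3,5,1,4) (6,4,5,1,3) — 12.
Networks=period 3: (1,4,5,2,6) (1,4,6,2,5) (1,5,6,2,4) (2,4,5,1,6) (2,4,6,1,5) (2,5,6,1,4) (4,1,5,2,6) (4,1,6,2,5) (4,2,5,1,6) (4,2,6,1,5) (5,1,4,2,6) (5,1,6,2,4) (5,2,4,1,6) (5,2,6,1,4) (6,1,4,2,5) (6,1,5,2,4) (6,2,4,1,5) (6,2,5,1,4) — 18.
Networks=period 4: (1,2,5,3,6) (1,2,6,3,5) (1,3,5,2,6) (1,3,6,2,5) (2,1,5,3,6) (2,1,6,3,5) (2,3,5,1,6) (2,3,6,1,5) (3,1,5,2,6) (3,1,6,2,5) (3,2,5,1,6) (3,2,6,1,5) (5,1,3,2,6) (5,2,3,1,6) (6,1,3,2,5) (6,2,3,1,5) — 16.
Networks=period 5: (1,2,4,3,6) (1,3,4,2,6) (2,1,4,3,6) (2,3,4,1,6) (3,1,4,2,6) (3,2,4,1,6) (4,1,3,2,6) (4,2,3,1,6) — 8.
Summing: 12 + 18 + 16 + 8 = 54.

54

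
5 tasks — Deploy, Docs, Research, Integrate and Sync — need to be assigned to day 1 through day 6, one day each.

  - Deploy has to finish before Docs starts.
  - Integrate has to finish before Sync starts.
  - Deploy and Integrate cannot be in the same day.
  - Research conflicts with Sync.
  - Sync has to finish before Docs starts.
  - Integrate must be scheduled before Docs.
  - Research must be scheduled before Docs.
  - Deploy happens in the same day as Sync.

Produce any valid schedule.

Docs=day 3; Research=day 1; Sync=day 2; Integrate=day 1; Deploy=day 2

Checking: Research(day 1) before Docs(day 3); Sync(day 2) before Docs(day 3); Integrate(day 1) before Docs(day 3); Deploy(day 2) before Docs(day 3); Integrate(day 1) before Sync(day 2); Research(day 1) != Sync(day 2); Deploy(day 2) != Integrate(day 1); Deploy = Sync = day 2.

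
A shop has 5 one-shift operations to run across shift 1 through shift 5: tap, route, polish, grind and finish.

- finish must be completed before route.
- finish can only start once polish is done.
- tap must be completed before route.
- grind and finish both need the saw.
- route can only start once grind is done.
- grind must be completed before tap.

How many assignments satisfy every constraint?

Splitting on tap: it can be shift 2 (10), shift 3 (16), shift 4 (15). Listing each branch's schedules as (route, polish, grind, finish) by shift number:
tap=shift 2: (3,1,1,2) (4,1,1,2) (4,1,1,3) (4,2,1,3) (5,1,1,2) (5,1,1,3) (5,1,1,4) (5,2,1,3) (5,2,1,4) (5,3,1,4) — 10.
tap=shift 3: (4,1,1,2) (4,1,1,3) (4,1,2,3) (4,2,1,3) (4,2,2,3) (5,1,1,2) (5,1,1,3) (5,1,1,4) (5,1,2,3) (5,1,2,4) (5,2,1,3) (5,2,1,4) (5,2,2,3) (5,2,2,4) (5,3,1,4) (5,3,2,4) — 16.
tap=shift 4: (5,1,1,2) (5,1,1,3) (5,1,1,4) (5,1,2,3) (5,1,2,4) (5,1,3,2) (5,1,3,4) (5,2,1,3) (5,2,1,4) (5,2,2,3) (5,2,2,4) (5,2,3,4) (5,3,1,4) (5,3,2,4) (5,3,3,4) — 15.
Summing: 10 + 16 + 15 = 41.

41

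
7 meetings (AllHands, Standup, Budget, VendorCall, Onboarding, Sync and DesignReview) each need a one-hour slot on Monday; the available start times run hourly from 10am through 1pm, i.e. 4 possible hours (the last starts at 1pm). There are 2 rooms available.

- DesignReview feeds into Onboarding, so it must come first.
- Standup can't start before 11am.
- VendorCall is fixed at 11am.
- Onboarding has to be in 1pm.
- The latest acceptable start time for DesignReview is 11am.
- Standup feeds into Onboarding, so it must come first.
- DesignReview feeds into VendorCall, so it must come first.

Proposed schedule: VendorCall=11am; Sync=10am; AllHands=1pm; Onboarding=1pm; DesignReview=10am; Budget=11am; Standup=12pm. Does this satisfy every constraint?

Yes

DesignReview feeds into VendorCall, so it must come first — holds.
There are 2 rooms available — holds.
Standup feeds into Onboarding, so it must come first — holds.
Standup can't start before 11am — holds.
VendorCall is fixed at 11am — holds.
DesignReview feeds into Onboarding, so it must come first — holds.
Onboarding has to be in 1pm — holds.
The latest acceptable start time for DesignReview is 11am — holds.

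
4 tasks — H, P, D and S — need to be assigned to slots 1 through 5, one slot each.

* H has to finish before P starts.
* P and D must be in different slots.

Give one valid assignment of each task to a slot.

H -> 1, S -> 1, P -> 2, D -> 1

Checking: H(1) before P(2); P(2) != D(1).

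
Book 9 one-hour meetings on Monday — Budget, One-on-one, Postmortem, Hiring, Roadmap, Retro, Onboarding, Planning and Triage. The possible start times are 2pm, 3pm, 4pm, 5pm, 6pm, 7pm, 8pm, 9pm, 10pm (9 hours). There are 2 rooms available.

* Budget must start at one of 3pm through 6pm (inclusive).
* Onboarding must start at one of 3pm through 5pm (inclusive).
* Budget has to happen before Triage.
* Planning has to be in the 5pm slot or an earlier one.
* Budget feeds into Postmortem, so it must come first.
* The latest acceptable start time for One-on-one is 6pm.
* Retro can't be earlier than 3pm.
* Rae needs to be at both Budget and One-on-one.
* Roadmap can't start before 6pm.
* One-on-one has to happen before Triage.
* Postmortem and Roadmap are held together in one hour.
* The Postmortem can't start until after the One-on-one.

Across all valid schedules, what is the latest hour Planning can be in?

5pm

Planning's own window allows nothing later than 5pm.
Planning at 5pm is achievable: Retro=4pm, Onboarding=3pm, Planning=5pm, Hiring=2pm, Roadmap=6pm, Triage=4pm, Budget=3pm, One-on-one=2pm, Postmortem=6pm.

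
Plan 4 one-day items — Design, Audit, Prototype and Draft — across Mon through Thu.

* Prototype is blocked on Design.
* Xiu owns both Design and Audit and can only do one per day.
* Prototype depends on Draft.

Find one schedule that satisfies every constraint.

Draft in Mon, Prototype in Tue, Design in Mon, Audit in Tue

Checking: Draft(Mon) before Prototype(Tue); Design(Mon) before Prototype(Tue); Design(Mon) != Audit(Tue).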